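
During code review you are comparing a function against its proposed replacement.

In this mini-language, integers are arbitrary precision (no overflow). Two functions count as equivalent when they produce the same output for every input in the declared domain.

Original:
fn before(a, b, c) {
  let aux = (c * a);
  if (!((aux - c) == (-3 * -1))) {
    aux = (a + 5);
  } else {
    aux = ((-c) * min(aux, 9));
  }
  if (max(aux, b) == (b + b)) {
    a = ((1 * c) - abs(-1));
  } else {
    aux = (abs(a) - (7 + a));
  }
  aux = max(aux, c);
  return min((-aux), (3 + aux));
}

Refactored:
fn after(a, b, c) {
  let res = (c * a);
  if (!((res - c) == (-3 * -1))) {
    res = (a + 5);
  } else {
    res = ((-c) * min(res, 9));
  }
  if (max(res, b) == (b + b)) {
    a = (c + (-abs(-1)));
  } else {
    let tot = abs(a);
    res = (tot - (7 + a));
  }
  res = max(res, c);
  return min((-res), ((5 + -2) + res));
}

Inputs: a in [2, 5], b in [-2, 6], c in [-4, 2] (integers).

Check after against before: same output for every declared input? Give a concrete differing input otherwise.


Equivalent — the differences include statement counts differ, constant usage differs, local variable names differ, arithmetic usage differs, yet no declared input distinguishes the two.
As a probe, take a=4, b=2, c=-2: before runs aux := -8 | (!((aux - c) == (-3 * -1))): true | aux := 9 | (max(aux, b) == (b + b)): false | aux := -7 | aux := -2 | result 1; after runs res := -8 | (!((res - c) == (-3 * -1))): true | res := 9 | (max(res, b) == (b + b)): false | tot := 4 | res := -7 | res := -2 | result 1; both end at 1.
Checked all 252 inputs in the declared domain: the outputs agree on every one.
verdict: equivalent


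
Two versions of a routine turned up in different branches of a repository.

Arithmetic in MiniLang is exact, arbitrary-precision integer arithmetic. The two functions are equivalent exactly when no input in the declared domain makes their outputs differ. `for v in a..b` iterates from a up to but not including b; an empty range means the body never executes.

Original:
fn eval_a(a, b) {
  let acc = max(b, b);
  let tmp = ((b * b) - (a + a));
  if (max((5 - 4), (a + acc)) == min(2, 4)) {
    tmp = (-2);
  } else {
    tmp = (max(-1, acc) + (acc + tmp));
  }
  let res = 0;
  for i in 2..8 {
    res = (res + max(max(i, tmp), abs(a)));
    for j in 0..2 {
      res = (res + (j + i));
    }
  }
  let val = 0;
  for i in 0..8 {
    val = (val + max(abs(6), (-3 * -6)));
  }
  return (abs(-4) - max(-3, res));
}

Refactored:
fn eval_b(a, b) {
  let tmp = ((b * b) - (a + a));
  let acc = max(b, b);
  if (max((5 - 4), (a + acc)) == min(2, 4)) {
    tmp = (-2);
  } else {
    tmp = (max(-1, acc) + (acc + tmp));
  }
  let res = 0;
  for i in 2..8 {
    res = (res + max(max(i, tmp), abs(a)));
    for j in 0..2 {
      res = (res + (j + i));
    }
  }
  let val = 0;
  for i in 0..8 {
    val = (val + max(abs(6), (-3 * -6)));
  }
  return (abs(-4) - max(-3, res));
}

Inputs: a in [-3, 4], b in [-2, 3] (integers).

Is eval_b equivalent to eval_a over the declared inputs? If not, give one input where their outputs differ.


Although same computation, different form, 48/48 inputs agree.
verdict: equivalent


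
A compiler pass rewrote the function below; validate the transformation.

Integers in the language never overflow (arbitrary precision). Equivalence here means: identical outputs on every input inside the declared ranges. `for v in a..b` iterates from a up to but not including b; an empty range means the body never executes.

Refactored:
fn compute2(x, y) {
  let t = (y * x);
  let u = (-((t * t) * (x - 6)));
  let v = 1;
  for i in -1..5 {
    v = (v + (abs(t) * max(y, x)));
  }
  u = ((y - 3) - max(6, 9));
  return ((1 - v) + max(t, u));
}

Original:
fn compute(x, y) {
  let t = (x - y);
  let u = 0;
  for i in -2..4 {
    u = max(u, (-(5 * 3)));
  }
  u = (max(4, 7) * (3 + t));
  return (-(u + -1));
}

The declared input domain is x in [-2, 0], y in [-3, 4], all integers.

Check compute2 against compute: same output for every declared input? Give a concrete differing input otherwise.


Run the pair on x=-2, y=-3.
compute: t = 1; u = 0; [i=-2]; u = 0; [i=-1]; u = 0; [i=0]; u = 0; [i=1]; u = 0; [i=2]; u = 0; [i=3]; u = 0; u = 28; return -27
compute2: t = 6; u = 288; v = 1; [i=-1]; v = -11; [i=0]; v = -23; [i=1]; v = -35; [i=2]; v = -47; [i=3]; v = -59; [i=4]; v = -71; u = -15; return 78
-27 != 78, so the rewrite changes behavior.
verdict: not equivalent; witness: x=-2, y=-3


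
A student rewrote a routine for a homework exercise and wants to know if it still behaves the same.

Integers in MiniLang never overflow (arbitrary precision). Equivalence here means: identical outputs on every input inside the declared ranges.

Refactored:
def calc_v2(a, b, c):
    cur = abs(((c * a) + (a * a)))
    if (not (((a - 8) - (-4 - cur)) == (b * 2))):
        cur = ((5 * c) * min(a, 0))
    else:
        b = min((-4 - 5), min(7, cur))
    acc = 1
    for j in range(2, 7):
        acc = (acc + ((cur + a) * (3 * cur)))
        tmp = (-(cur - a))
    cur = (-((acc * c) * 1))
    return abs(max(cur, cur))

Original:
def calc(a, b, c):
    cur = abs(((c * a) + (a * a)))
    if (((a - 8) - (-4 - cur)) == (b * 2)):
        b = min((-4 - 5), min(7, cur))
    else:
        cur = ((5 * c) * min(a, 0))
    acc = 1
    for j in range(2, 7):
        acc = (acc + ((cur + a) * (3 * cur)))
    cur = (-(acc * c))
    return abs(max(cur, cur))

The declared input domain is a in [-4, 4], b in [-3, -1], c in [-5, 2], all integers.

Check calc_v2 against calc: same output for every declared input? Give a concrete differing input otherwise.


This is a faithful refactor — arithmetic usage differs; constant usage differs; local variable names differ; statement counts differ; boolean connective usage differs, but the computed results match everywhere.
Spot check at a=1, b=-3, c=-5 — calc: cur becomes 4; next (((a - 8) - (-4 - cur)) == (b * 2)) evaluates to false; next cur becomes 0; next acc becomes 1; next at j=2:; next acc becomes 1; next at j=3:; next acc becomes 1; next at j=4:; next acc becomes 1; next at j=5:; next acc becomes 1; next at j=6:; next acc becomes 1; next cur becomes 5; next final value 5. calc_v2: cur becomes 4; next (not (((a - 8) - (-4 - cur)) == (b * 2))) evaluates to true; next cur becomes 0; next acc becomes 1; next at j=2:; next acc becomes 1; next tmp becomes 1; next at j=3:; next acc becomes 1; next tmp becomes 1; next at j=4:; next acc becomes 1; next tmp becomes 1; next at j=5:; next acc becomes 1; next tmp becomes 1; next at j=6:; next acc becomes 1; next tmp becomes 1; next cur becomes 5; next final value 5. Both give 5.
An exhaustive pass over the 216 declared inputs shows identical outputs.
verdict: equivalent


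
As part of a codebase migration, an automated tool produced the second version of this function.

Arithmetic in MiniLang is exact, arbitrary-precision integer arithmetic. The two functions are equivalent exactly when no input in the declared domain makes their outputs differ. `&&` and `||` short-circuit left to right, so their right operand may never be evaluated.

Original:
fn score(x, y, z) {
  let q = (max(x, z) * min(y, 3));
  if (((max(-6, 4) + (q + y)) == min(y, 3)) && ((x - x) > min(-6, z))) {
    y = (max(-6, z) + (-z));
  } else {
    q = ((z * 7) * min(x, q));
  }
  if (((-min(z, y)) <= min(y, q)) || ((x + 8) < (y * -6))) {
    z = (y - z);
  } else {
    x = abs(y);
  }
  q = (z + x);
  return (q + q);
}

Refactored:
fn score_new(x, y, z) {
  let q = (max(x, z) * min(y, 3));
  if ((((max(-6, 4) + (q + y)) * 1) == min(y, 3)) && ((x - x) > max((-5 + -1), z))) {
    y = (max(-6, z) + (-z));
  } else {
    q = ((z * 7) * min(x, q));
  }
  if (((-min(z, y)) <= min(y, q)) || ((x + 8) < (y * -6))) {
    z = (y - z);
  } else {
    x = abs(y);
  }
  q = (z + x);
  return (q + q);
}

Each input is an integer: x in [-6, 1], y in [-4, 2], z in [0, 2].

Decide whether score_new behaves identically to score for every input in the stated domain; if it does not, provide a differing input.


There is a counterexample at x=-6, y=-4, z=1: 2 on one side, -22 on the other.
score: q=-4, then (((max(-6, 4) + (q + y)) == min(y, 3)) && ((x - x) > min(-6, z))) is true, then y=0, then (((-min(z, y)) <= min(y, q)) || ((x + 8) < (y * -6))) is false, then x=0, then q=1, then returns 2
score_new: q=-4, then ((((max(-6, 4) + (q + y)) * 1) == min(y, 3)) && ((x - x) > max((-5 + -1), z))) is false, then q=-42, then (((-min(z, y)) <= min(y, q)) || ((x + 8) < (y * -6))) is true, then z=-5, then q=-11, then returns -22
verdict: not equivalent; witness: x=-6, y=-4, z=1


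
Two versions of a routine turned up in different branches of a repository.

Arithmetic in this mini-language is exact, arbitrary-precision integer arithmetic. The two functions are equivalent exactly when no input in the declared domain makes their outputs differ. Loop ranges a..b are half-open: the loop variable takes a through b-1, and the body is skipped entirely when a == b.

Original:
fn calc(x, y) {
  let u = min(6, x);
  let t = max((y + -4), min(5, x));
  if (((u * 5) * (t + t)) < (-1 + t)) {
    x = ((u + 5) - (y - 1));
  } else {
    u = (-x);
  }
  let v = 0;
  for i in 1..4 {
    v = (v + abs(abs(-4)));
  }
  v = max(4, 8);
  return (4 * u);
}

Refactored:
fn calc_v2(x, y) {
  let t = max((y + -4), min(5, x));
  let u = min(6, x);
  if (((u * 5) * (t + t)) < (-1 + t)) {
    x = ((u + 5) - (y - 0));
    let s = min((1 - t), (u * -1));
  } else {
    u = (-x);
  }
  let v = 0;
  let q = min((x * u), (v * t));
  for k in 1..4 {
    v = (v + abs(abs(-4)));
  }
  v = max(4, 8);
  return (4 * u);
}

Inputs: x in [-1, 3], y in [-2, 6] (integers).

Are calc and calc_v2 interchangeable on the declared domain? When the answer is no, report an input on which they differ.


The suspicious edit (`1` became `0`) never changes the result for any input inside the declared domain.
Tracing x=3, y=0: calc: u := 3 | t := 3 | (((u * 5) * (t + t)) < (-1 + t)): false | u := -3 | v := 0 | iter i=1: | v := 4 | iter i=2: | v := 8 | iter i=3: | v := 12 | v := 8 | result -12 | calc_v2: t := 3 | u := 3 | (((u * 5) * (t + t)) < (-1 + t)): false | u := -3 | v := 0 | q := -9 | iter k=1: | v := 4 | iter k=2: | v := 8 | iter k=3: | v := 12 | v := 8 | result -12 — matching result -12.
An exhaustive pass over the 45 declared inputs shows identical outputs.
verdict: equivalent


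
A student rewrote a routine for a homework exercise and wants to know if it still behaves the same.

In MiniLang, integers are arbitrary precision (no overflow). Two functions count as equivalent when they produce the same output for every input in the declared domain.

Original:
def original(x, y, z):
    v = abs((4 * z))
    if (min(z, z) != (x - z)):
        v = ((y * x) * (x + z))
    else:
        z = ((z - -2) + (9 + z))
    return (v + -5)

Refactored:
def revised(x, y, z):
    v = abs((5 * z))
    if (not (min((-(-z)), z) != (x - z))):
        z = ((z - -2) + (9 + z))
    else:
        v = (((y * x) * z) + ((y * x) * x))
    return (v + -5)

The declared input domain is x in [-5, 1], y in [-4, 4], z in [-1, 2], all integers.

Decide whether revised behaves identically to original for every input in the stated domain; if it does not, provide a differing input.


Not equivalent: x=-2, y=-4, z=-1 separates them (-1 vs 0).
original: v = 4; (min(z, z) != (x - z)) -> false; z = 9; return -1
revised: v = 5; (not (min((-(-z)), z) != (x - z))) -> true; z = 9; return 0
verdict: not equivalent; witness: x=-2, y=-4, z=-1


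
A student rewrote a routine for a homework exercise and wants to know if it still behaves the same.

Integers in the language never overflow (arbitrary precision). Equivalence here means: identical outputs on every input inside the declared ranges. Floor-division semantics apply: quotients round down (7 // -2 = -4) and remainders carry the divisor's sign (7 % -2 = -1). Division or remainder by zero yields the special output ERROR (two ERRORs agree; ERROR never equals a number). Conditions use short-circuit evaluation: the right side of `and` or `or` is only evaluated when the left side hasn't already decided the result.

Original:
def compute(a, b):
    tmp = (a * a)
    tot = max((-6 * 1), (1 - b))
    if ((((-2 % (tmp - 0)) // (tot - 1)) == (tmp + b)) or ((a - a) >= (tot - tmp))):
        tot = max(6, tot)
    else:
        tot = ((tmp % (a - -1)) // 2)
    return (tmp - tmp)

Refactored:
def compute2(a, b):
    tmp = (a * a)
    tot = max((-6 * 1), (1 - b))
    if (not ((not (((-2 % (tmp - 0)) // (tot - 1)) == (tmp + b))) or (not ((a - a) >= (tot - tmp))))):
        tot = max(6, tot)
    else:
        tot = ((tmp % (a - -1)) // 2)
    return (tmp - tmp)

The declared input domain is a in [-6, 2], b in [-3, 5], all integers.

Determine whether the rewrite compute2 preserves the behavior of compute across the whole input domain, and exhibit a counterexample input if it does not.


Run the pair on a=-1, b=-1.
compute: tmp becomes 1; next tot becomes 2; next ((((-2 % (tmp - 0)) // (tot - 1)) == (tmp + b)) or ((a - a) >= (tot - tmp))) evaluates to true; next tot becomes 6; next final value 0
compute2: tmp becomes 1; next tot becomes 2; next (not ((not (((-2 % (tmp - 0)) // (tot - 1)) == (tmp + b))) or (not ((a - a) >= (tot - tmp))))) evaluates to false; next hits division by zero so the output is ERROR
0 != ERROR, so the rewrite changes behavior.
verdict: not equivalent; witness: a=-1, b=-1


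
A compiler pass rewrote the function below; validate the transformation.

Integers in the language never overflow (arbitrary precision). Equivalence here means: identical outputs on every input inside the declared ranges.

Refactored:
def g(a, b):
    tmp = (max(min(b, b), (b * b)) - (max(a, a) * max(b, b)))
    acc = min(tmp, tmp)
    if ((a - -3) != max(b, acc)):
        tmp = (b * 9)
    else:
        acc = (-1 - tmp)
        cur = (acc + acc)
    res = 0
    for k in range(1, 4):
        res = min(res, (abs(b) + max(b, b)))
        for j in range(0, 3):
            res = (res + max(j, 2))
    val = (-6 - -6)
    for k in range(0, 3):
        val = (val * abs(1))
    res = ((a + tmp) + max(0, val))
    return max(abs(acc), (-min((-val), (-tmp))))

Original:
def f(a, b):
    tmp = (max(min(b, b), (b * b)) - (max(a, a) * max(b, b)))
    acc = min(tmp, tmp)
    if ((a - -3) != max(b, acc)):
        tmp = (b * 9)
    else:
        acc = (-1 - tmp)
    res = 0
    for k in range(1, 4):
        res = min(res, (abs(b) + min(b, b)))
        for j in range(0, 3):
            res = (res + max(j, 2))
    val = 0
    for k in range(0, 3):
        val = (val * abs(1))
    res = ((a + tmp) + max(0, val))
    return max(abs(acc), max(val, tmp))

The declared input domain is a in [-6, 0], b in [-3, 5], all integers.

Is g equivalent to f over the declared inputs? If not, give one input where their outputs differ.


The edit looks behavioral (`min(b, b)` became `max(b, b)`), but over these ranges it never changes the outcome; all 63 inputs agree.
verdict: equivalent


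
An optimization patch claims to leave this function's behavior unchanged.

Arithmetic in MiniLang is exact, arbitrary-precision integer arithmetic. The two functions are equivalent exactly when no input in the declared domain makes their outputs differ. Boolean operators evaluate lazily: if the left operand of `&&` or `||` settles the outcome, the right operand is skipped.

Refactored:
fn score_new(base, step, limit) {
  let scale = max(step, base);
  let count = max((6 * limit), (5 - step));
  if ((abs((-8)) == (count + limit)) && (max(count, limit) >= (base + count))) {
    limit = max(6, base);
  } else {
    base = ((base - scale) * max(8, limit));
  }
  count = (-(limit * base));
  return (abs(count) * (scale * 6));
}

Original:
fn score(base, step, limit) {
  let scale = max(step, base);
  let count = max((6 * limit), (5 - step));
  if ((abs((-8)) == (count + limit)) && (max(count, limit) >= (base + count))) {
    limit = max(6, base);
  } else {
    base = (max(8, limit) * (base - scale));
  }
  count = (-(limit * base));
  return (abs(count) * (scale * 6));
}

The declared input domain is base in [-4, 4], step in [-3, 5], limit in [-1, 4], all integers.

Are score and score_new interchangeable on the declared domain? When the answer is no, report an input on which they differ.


Although same computation, different form, 486/486 inputs agree.
verdict: equivalent


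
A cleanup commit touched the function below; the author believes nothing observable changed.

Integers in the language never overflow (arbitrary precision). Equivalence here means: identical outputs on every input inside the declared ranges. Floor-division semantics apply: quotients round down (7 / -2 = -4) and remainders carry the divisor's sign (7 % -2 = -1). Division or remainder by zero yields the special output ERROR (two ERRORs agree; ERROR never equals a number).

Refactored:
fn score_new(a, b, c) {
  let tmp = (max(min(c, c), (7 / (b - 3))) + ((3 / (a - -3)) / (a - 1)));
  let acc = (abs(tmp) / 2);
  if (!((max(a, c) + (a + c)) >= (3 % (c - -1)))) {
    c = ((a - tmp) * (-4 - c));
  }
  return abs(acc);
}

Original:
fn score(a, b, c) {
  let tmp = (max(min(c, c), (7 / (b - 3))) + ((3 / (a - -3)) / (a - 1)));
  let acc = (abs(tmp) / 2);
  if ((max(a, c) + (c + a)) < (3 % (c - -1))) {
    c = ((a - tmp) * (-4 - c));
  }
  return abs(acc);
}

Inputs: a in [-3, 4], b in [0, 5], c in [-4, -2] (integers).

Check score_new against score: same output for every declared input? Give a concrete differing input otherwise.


Reading the diff, among the changes: boolean connective usage differs; also comparison usage differs.
As a probe, take a=0, b=0, c=-4: score runs tmp := -4 | acc := 2 | ((max(a, c) + (c + a)) < (3 % (c - -1))): true | c := 0 | result 2; score_new runs tmp := -4 | acc := 2 | (!((max(a, c) + (a + c)) >= (3 % (c - -1)))): true | c := 0 | result 2; both end at 2.
Across all 144 domain points the two functions coincide.
verdict: equivalent


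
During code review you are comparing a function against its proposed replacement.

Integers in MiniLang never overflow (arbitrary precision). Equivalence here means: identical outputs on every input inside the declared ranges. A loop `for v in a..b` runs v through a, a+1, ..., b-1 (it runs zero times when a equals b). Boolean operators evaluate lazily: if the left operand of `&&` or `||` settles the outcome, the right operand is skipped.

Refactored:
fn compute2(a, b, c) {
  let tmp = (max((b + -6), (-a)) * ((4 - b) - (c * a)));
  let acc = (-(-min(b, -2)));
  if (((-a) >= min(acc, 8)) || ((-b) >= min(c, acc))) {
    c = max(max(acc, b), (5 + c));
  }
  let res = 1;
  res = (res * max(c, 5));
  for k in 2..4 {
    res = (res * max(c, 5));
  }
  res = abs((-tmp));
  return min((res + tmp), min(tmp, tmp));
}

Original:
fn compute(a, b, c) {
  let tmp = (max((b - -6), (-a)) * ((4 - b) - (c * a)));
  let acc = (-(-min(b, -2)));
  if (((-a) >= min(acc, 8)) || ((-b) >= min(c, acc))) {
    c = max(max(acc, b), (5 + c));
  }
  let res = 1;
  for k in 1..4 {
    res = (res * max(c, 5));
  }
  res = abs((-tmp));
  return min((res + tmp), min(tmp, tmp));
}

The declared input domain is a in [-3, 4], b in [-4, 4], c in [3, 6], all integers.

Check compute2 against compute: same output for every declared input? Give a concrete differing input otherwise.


Not equivalent: a=-3, b=-2, c=3 separates them (60 vs 45).
compute: tmp becomes 60; next acc becomes -2; next (((-a) >= min(acc, 8)) || ((-b) >= min(c, acc))) evaluates to true; next c becomes 8; next res becomes 1; next at k=1:; next res becomes 8; next at k=2:; next res becomes 64; next at k=3:; next res becomes 512; next res becomes 60; next final value 60
compute2: tmp becomes 45; next acc becomes -2; next (((-a) >= min(acc, 8)) || ((-b) >= min(c, acc))) evaluates to true; next c becomes 8; next res becomes 1; next res becomes 8; next at k=2:; next res becomes 64; next at k=3:; next res becomes 512; next res becomes 45; next final value 45
verdict: not equivalent; witness: a=-3, b=-2, c=3


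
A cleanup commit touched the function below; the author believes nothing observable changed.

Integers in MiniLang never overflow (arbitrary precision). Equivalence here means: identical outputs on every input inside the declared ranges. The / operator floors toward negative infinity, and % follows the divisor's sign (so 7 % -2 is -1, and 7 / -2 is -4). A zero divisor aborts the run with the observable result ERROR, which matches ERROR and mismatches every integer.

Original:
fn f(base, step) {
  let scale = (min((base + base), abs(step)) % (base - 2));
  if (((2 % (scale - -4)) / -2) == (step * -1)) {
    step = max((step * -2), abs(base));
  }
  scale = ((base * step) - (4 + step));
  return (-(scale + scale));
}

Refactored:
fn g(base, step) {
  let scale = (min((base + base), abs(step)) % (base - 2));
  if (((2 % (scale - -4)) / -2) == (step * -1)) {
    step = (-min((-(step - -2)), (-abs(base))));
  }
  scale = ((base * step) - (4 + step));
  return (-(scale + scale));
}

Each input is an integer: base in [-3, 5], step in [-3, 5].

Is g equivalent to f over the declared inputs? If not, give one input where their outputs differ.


Input base=-2, step=1: 20 from f versus 26 from g.
verdict: not equivalent; witness: base=-2, step=1


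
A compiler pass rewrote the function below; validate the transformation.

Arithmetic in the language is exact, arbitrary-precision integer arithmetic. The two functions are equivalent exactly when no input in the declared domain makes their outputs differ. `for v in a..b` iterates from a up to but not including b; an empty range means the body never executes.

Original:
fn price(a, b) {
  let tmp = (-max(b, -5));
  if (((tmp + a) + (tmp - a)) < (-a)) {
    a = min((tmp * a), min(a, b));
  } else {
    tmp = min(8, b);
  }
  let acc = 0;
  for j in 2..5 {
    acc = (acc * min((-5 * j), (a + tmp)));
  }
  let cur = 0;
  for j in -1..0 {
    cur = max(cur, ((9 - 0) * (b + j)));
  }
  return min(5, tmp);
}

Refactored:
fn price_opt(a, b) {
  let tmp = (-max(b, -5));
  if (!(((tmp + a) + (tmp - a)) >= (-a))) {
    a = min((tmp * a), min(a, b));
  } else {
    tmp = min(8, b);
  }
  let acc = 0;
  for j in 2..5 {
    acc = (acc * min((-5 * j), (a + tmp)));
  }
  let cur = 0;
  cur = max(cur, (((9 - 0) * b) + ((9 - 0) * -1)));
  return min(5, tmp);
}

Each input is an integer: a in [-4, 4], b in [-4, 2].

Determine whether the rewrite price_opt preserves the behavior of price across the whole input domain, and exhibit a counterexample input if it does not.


The two are interchangeable: loop structure differs, and boolean connective usage differs, and arithmetic usage differs, and constant usage differs, and comparison usage differs, and statement counts differ, and every declared input agrees.
Spot check at a=-4, b=1 — price: tmp becomes -1; next (((tmp + a) + (tmp - a)) < (-a)) evaluates to true; next a becomes -4; next acc becomes 0; next at j=2:; next acc becomes 0; next at j=3:; next acc becomes 0; next at j=4:; next acc becomes 0; next cur becomes 0; next at j=-1:; next cur becomes 0; next final value -1. price_opt: tmp becomes -1; next (!(((tmp + a) + (tmp - a)) >= (-a))) evaluates to true; next a becomes -4; next acc becomes 0; next at j=2:; next acc becomes 0; next at j=3:; next acc becomes 0; next at j=4:; next acc becomes 0; next cur becomes 0; next cur becomes 0; next final value -1. Both give -1.
Sweeping the whole domain (63 inputs) finds no disagreement.
verdict: equivalent


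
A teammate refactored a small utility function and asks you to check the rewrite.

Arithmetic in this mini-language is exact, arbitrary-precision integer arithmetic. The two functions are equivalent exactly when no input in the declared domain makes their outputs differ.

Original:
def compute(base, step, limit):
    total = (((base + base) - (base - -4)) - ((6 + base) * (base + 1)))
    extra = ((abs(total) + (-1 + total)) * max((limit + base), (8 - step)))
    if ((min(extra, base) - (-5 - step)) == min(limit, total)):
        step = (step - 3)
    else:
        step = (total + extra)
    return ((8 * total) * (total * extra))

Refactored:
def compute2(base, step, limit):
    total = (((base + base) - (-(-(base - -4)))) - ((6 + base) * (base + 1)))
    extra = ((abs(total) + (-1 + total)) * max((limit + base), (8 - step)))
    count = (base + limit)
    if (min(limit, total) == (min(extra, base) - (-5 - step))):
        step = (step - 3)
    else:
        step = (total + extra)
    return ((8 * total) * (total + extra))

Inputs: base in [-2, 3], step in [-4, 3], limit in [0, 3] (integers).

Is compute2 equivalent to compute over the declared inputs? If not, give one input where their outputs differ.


Consider the input base=-2, step=-4, limit=0.
compute: total=-2, then extra=-12, then ((min(extra, base) - (-5 - step)) == min(limit, total)) is false, then step=-14, then returns -384
compute2: total=-2, then extra=-12, then count=-2, then (min(limit, total) == (min(extra, base) - (-5 - step))) is false, then step=-14, then returns 224
-384 against 224: the behavior changed.
verdict: not equivalent; witness: base=-2, step=-4, limit=0


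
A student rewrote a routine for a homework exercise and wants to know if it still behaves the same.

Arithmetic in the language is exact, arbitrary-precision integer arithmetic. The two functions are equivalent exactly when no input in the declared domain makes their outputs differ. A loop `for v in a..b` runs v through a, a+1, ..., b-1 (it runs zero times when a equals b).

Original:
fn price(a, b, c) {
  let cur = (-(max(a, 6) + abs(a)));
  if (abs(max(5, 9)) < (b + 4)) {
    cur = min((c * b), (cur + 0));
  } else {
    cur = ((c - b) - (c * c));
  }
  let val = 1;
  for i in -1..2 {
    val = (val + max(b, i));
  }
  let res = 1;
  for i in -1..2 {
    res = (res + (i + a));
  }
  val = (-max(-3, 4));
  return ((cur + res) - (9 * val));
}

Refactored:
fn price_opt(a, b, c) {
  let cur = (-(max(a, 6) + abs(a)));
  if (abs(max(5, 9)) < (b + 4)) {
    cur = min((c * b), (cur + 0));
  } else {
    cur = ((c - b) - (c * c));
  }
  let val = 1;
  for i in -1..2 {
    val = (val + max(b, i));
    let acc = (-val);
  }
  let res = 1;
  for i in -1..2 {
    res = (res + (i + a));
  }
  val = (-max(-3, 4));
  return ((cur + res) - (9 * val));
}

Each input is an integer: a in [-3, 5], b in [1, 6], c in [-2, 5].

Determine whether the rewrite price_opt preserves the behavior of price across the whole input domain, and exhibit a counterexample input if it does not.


Reading the diff, among the changes: local variable names differ; also statement counts differ.
As a probe, take a=-1, b=5, c=0: price runs cur becomes -7; next (abs(max(5, 9)) < (b + 4)) evaluates to false; next cur becomes -5; next val becomes 1; next at i=-1:; next val becomes 6; next at i=0:; next val becomes 11; next at i=1:; next val becomes 16; next res becomes 1; next at i=-1:; next res becomes -1; next at i=0:; next res becomes -2; next at i=1:; next res becomes -2; next val becomes -4; next final value 29; price_opt runs cur becomes -7; next (abs(max(5, 9)) < (b + 4)) evaluates to false; next cur becomes -5; next val becomes 1; next at i=-1:; next val becomes 6; next acc becomes -6; next at i=0:; next val becomes 11; next acc becomes -11; next at i=1:; next val becomes 16; next acc becomes -16; next res becomes 1; next at i=-1:; next res becomes -1; next at i=0:; next res becomes -2; next at i=1:; next res becomes -2; next val becomes -4; next final value 29; both end at 29.
Across all 432 domain points the two functions coincide.
verdict: equivalent


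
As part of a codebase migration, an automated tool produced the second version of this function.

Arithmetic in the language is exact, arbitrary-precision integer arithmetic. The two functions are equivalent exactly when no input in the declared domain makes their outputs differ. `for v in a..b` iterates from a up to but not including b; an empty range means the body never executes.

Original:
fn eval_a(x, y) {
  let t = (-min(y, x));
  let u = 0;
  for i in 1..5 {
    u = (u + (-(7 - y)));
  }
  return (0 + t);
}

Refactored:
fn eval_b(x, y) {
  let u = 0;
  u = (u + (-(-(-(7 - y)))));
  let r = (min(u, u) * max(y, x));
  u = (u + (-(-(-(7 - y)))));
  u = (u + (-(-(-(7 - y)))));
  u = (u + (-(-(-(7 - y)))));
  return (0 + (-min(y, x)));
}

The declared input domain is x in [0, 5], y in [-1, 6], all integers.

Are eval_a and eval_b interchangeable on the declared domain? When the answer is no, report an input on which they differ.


Behavior is preserved: although loop structure differs; arithmetic usage differs; min/max/abs usage differs; constant usage differs; local variable names differ; statement counts differ, the outputs never diverge.
Spot check at x=2, y=6 — eval_a: t = -2; u = 0; [i=1]; u = -1; [i=2]; u = -2; [i=3]; u = -3; [i=4]; u = -4; return -2. eval_b: u = 0; u = -1; r = -6; u = -2; u = -3; u = -4; return -2. Both give -2.
Across all 48 domain points the two functions coincide.
verdict: equivalent


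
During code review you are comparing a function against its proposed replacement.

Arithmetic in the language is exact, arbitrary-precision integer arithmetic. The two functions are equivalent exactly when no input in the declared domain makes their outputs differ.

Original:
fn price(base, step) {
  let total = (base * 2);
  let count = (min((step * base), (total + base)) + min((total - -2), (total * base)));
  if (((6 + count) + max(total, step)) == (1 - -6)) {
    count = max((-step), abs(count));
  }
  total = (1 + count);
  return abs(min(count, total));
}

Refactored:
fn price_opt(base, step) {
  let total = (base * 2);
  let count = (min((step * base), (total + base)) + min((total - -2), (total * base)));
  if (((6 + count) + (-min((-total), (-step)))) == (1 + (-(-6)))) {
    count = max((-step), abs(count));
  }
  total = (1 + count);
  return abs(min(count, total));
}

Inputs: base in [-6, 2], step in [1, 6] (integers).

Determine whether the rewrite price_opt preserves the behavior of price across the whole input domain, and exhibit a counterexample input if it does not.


Behavior is preserved: although arithmetic usage differs; also min/max/abs usage differs, the outputs never diverge.
Spot check at base=2, step=1 — price: total := 4 | count := 8 | (((6 + count) + max(total, step)) == (1 - -6)): false | total := 9 | result 8. price_opt: total := 4 | count := 8 | (((6 + count) + (-min((-total), (-step)))) == (1 + (-(-6)))): false | total := 9 | result 8. Both give 8.
Across all 54 domain points the two functions coincide.
verdict: equivalent


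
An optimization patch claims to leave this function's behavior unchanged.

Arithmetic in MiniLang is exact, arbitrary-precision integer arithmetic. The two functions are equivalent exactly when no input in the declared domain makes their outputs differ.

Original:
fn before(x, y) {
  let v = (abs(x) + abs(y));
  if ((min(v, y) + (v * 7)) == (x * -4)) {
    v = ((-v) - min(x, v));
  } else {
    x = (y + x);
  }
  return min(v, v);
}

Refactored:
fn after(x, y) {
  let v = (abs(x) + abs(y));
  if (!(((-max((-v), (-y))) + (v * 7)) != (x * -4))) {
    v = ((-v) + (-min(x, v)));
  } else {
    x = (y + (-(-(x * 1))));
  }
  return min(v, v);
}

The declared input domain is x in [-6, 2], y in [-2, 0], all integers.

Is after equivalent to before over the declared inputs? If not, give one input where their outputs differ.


Equivalent — the differences include min/max/abs usage differs; arithmetic usage differs; comparison usage differs; boolean connective usage differs; constant usage differs, yet no declared input distinguishes the two.
Spot check at x=-3, y=-1 — before: v = 4; ((min(v, y) + (v * 7)) == (x * -4)) -> false; x = -4; return 4. after: v = 4; (!(((-max((-v), (-y))) + (v * 7)) != (x * -4))) -> false; x = -4; return 4. Both give 4.
Checked all 27 inputs in the declared domain: the outputs agree on every one.
verdict: equivalent


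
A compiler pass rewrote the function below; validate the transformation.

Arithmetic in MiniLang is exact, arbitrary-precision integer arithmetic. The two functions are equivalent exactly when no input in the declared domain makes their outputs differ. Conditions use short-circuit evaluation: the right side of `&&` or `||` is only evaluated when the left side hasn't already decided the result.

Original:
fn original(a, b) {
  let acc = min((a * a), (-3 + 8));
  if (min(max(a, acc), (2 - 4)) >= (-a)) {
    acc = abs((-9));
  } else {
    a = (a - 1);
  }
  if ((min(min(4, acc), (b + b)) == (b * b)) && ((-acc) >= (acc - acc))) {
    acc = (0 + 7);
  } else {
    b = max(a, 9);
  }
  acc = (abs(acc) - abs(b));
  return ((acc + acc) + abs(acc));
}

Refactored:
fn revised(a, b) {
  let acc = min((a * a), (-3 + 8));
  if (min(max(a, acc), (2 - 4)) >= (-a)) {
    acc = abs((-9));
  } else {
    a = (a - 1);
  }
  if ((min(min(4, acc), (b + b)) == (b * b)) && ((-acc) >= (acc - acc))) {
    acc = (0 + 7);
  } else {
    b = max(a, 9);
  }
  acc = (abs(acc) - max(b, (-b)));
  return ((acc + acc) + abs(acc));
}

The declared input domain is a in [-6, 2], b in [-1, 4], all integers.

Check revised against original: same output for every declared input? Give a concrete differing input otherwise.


The two versions differ — the changes include min/max/abs usage differs.
Tracing a=1, b=4: original: acc = 1; (min(max(a, acc), (2 - 4)) >= (-a)) -> false; a = 0; ((min(min(4, acc), (b + b)) == (b * b)) && ((-acc) >= (acc - acc))) -> false; b = 9; acc = -8; return -8 | revised: acc = 1; (min(max(a, acc), (2 - 4)) >= (-a)) -> false; a = 0; ((min(min(4, acc), (b + b)) == (b * b)) && ((-acc) >= (acc - acc))) -> false; b = 9; acc = -8; return -8 — matching result -8.
Every one of the 54 inputs gives matching results.
verdict: equivalent


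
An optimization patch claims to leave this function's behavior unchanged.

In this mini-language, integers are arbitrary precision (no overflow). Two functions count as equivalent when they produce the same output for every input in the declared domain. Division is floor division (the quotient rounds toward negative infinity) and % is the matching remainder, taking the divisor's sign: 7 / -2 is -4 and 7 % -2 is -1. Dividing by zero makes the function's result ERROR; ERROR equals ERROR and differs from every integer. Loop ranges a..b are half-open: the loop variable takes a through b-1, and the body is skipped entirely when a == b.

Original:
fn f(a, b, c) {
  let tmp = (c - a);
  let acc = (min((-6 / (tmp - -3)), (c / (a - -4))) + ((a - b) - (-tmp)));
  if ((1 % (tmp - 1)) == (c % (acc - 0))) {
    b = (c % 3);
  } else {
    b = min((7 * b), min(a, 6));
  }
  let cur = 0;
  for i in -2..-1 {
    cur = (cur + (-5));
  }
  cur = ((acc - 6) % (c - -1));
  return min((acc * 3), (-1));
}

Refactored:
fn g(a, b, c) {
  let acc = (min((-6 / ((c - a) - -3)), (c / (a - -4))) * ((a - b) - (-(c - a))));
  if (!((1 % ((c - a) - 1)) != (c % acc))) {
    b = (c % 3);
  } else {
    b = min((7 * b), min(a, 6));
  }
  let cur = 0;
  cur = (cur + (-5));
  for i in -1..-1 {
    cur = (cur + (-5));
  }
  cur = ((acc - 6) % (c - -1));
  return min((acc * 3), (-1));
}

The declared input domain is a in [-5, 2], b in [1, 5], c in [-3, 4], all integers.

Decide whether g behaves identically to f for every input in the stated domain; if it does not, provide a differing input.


Not equivalent: a=-5, b=1, c=-3 separates them (-18 vs -1).
f: tmp = 2; acc = -6; ((1 % (tmp - 1)) == (c % (acc - 0))) -> false; b = -5; cur = 0; [i=-2]; cur = -5; cur = 0; return -18
g: acc = 8; (!((1 % ((c - a) - 1)) != (c % acc))) -> false; b = -5; cur = 0; cur = -5; the i loop: no iterations; cur = 0; return -1
verdict: not equivalent; witness: a=-5, b=1, c=-3


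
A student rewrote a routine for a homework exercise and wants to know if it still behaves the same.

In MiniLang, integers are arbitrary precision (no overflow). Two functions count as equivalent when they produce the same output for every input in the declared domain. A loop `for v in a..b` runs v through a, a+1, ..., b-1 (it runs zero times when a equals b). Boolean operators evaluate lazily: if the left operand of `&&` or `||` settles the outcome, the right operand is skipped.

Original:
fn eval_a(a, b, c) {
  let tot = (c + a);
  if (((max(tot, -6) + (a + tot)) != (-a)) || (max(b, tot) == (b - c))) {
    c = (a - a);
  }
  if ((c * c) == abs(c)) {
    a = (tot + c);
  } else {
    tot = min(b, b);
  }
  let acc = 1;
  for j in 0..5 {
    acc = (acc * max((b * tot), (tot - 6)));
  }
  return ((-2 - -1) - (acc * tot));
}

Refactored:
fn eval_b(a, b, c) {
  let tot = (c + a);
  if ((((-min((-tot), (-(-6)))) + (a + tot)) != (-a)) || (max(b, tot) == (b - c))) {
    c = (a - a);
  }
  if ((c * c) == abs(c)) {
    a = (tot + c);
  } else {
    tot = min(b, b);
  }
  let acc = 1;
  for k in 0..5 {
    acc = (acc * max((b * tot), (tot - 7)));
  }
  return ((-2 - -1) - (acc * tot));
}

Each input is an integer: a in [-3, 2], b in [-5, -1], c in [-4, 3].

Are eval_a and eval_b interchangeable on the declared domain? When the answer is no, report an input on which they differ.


Evaluate both at a=-1, b=-5, c=3.
eval_a: tot becomes 2; next (((max(tot, -6) + (a + tot)) != (-a)) || (max(b, tot) == (b - c))) evaluates to true; next c becomes 0; next ((c * c) == abs(c)) evaluates to true; next a becomes 2; next acc becomes 1; next at j=0:; next acc becomes -4; next at j=1:; next acc becomes 16; next at j=2:; next acc becomes -64; next at j=3:; next acc becomes 256; next at j=4:; next acc becomes -1024; next final value 2047
eval_b: tot becomes 2; next ((((-min((-tot), (-(-6)))) + (a + tot)) != (-a)) || (max(b, tot) == (b - c))) evaluates to true; next c becomes 0; next ((c * c) == abs(c)) evaluates to true; next a becomes 2; next acc becomes 1; next at k=0:; next acc becomes -5; next at k=1:; next acc becomes 25; next at k=2:; next acc becomes -125; next at k=3:; next acc becomes 625; next at k=4:; next acc becomes -3125; next final value 6249
2047 vs 6249 — the two versions disagree here.
verdict: not equivalent; witness: a=-1, b=-5, c=3


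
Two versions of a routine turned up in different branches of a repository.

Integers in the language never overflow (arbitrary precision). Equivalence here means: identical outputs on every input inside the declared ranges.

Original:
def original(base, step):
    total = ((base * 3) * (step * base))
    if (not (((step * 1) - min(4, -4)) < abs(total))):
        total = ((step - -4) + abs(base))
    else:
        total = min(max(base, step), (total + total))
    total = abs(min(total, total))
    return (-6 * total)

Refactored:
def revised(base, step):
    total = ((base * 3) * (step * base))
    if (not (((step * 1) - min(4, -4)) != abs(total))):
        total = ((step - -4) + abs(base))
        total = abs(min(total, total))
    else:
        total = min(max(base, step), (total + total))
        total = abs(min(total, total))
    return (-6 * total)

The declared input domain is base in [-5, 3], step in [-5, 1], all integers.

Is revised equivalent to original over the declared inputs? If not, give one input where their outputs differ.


base=-5, step=0 yields -54 from original but 0 from revised.
verdict: not equivalent; witness: base=-5, step=0


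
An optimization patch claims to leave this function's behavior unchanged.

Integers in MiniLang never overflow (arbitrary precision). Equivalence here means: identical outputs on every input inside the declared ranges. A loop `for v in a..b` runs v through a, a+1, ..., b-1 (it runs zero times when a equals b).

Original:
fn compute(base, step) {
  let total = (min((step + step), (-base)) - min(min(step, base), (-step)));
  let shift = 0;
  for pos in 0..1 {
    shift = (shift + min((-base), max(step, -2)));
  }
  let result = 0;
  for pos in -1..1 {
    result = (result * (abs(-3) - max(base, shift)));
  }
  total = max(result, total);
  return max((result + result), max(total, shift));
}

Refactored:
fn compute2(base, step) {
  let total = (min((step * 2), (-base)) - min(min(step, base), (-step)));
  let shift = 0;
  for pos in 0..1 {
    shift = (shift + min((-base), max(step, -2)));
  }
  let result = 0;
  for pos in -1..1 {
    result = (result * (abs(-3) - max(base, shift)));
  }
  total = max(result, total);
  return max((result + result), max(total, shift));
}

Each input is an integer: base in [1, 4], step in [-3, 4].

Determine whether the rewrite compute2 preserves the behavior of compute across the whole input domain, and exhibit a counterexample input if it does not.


Changes here: arithmetic usage differs, plus constant usage differs; the full 32-point sweep finds no disagreement.
verdict: equivalent
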